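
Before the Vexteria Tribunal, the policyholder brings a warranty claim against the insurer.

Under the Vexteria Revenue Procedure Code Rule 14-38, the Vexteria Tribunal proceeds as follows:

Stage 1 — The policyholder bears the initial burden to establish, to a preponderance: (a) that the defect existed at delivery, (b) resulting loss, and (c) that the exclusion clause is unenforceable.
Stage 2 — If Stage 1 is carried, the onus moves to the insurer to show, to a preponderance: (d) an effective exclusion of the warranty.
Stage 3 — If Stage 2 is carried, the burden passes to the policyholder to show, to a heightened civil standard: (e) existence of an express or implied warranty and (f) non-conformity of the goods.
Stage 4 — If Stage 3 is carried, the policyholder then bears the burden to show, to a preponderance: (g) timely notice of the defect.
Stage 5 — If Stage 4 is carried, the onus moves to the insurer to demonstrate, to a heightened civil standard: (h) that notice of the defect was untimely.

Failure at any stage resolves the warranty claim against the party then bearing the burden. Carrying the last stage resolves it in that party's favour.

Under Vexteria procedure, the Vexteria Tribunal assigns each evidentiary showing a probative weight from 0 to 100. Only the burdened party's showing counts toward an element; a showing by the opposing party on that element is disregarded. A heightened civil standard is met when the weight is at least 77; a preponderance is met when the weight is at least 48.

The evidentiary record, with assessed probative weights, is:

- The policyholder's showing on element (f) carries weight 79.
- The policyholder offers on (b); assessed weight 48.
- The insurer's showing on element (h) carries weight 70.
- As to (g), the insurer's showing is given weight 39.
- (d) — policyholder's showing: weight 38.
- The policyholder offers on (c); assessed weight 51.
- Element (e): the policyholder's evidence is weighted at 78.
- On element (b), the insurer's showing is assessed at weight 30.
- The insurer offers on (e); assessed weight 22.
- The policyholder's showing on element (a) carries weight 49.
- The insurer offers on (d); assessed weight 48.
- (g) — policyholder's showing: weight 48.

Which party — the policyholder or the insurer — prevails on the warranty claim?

At Stage 1 the policyholder must meet a preponderance (weight is at least 48): on (a) the weight is 49, which does reach 48, so (a) meets the standard; on (b) the weight is 48 (the insurer's 30 is given no effect), ≥ 48, so (b) meets the standard; on (c) the weight is 51, ≥ 48, so (c) meets the standard.
  Stage 1 carried; the burden shifts to the insurer.
At Stage 2 the insurer must meet a preponderance (weight is at least 48): on (d) the weight is 48 (the policyholder's 38 is given no effect), ≥ 48, so (d) meets the standard.
  Stage 2 carried; the burden shifts to the policyholder.
At Stage 3 the policyholder must meet a heightened civil standard (weight is at least 77): on (e) the weight is 78 (the insurer's 22 is given no effect), ≥ 77, so (e) meets the standard; on (f) the weight is 79, ≥ 77, so (f) meets the standard.
  Stage 3 carried; the burden remains with the policyholder.
At Stage 4 the policyholder must meet a preponderance (weight is at least 48): on (g) the weight is 48 (the insurer's 39 is given no effect), which does reach 48, so (g) meets the standard.
  Stage 4 carried; the burden shifts to the insurer.
At Stage 5 the insurer must meet a heightened civil standard (weight is at least 77): on (h) the weight is 70, < 77, so (h) does not meet the standard.
  The insurer does not carry Stage 5.
The policyholder prevails.

policyholder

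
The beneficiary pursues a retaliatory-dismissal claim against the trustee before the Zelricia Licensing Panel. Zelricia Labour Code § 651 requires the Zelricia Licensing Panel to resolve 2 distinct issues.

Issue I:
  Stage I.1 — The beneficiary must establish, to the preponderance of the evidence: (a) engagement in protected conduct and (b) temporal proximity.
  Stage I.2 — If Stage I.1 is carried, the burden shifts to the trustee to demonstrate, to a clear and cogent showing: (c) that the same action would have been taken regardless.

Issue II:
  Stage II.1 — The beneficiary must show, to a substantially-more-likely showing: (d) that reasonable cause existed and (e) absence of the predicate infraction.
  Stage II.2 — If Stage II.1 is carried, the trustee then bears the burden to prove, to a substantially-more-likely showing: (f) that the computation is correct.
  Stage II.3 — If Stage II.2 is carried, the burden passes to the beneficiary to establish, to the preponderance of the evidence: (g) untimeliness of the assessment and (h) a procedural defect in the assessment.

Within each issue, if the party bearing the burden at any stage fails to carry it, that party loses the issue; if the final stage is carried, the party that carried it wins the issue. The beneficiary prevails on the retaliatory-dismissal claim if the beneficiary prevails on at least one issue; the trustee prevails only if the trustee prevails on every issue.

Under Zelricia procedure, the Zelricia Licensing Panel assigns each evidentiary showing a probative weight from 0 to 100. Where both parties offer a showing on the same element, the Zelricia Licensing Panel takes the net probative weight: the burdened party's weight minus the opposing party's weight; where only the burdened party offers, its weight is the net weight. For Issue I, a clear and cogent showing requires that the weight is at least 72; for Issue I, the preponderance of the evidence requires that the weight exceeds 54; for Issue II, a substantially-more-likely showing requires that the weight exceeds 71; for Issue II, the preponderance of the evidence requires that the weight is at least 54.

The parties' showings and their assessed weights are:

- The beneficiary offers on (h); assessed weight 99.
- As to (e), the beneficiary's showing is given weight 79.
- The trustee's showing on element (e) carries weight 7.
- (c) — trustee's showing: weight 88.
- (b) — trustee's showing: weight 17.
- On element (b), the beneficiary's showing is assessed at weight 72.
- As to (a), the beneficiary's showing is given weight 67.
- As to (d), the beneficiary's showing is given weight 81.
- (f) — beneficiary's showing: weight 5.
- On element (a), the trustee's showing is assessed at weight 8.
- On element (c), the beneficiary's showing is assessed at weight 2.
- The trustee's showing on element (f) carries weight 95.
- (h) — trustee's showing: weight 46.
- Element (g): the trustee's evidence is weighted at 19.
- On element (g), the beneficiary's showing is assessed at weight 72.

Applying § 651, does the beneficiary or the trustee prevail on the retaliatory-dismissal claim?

— Issue I —
Stage I.1 (beneficiary, the preponderance of the evidence, weight exceeds 54): (a) net 67−8=59 > 54 — meets; (b) net 72−17=55 > 54 — meets.
  Stage I.1 is satisfied; the onus moves to the trustee.
Stage I.2 (trustee, a clear and cogent showing, weight is at least 72): (c) net 88−2=86 ≥ 72 — meets.
  The trustee carries the last stage.
With every stage satisfied, the trustee prevails on this issue.
— Issue II —
Stage II.1 — burden on beneficiary; standard: a substantially-more-likely showing (weight exceeds 71).
    (d): 81 > 71 [met]
    (e): 79 − 7 = 72 > 71 [met]
  The beneficiary carries Stage II.1; the trustee now bears the burden.
Stage II.2 — burden on trustee; standard: a substantially-more-likely showing (weight exceeds 71).
    (f): 95 − 5 = 90 > 71 [met]
  Stage II.2 is satisfied; the onus moves to the beneficiary.
Stage II.3 — burden on beneficiary; standard: the preponderance of the evidence (weight is at least 54).
    (g): 72 − 19 = 53 < 54 [not met]
    (h): 99 − 46 = 53 < 54 [not met]
  Stage II.3 not carried; the beneficiary fails its burden.
The analysis ends at Stage II.3; the trustee prevails on this issue.
Per-issue: Issue I → trustee; Issue II → trustee. The beneficiary must prevail on at least one issue; overall, the trustee prevails.

trustee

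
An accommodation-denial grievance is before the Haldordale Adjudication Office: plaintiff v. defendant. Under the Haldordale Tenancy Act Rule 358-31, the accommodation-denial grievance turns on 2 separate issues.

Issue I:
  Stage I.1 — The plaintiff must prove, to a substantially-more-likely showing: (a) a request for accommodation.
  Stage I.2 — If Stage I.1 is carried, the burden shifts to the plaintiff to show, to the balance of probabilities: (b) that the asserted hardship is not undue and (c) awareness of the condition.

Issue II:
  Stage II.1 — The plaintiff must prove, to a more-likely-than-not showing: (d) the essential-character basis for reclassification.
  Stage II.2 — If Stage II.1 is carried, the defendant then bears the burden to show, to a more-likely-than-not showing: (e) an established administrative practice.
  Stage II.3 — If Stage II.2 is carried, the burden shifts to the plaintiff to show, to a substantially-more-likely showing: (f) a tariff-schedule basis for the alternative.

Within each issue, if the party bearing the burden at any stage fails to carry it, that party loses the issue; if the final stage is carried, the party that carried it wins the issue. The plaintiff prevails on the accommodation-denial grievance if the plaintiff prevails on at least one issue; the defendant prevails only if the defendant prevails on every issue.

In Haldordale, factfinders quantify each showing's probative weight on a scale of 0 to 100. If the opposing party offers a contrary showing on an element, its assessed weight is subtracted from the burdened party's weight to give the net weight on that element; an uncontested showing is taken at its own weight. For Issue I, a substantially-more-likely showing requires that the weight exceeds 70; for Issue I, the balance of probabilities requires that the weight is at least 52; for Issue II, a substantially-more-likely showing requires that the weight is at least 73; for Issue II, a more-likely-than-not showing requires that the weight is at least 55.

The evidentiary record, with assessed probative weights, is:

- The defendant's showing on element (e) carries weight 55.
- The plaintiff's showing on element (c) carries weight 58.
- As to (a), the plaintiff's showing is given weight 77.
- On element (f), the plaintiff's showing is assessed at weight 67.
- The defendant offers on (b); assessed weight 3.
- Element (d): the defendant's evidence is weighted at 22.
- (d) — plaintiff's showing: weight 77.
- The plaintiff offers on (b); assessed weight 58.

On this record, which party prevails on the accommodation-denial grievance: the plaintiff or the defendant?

plaintiff

— Issue I —
Stage I.1 — burden on plaintiff; standard: a substantially-more-likely showing (weight exceeds 70).
    (a): 77 > 70 [met]
  All elements met. The plaintiff retains the burden for Stage I.2.
Stage I.2 — burden on plaintiff; standard: the balance of probabilities (weight is at least 52).
    (b): 58 − 3 = 55 ≥ 52 [met]
    (c): 58 ≥ 52 [met]
  Stage I.2 carried; the final stage is satisfied.
With every stage satisfied, the plaintiff prevails on this issue.
— Issue II —
At Stage II.1 the plaintiff must meet a more-likely-than-not showing (weight is at least 55): on (d) the weight is 77 less the opposing 22 gives net 55, which does reach 55, so (d) meets the standard.
  All elements met. The burden passes to the defendant.
At Stage II.2 the defendant must meet a more-likely-than-not showing (weight is at least 55): on (e) the weight is 55, which does reach 55, so (e) meets the standard.
  The defendant carries Stage II.2; the plaintiff now bears the burden.
At Stage II.3 the plaintiff must meet a substantially-more-likely showing (weight is at least 73): on (f) the weight is 67, which does not reach 73, so (f) does not meet the standard.
  The plaintiff does not carry Stage II.3.
The defendant prevails on this issue.
Per-issue: Issue I → plaintiff; Issue II → defendant. The plaintiff must prevail on at least one issue; overall, the plaintiff prevails.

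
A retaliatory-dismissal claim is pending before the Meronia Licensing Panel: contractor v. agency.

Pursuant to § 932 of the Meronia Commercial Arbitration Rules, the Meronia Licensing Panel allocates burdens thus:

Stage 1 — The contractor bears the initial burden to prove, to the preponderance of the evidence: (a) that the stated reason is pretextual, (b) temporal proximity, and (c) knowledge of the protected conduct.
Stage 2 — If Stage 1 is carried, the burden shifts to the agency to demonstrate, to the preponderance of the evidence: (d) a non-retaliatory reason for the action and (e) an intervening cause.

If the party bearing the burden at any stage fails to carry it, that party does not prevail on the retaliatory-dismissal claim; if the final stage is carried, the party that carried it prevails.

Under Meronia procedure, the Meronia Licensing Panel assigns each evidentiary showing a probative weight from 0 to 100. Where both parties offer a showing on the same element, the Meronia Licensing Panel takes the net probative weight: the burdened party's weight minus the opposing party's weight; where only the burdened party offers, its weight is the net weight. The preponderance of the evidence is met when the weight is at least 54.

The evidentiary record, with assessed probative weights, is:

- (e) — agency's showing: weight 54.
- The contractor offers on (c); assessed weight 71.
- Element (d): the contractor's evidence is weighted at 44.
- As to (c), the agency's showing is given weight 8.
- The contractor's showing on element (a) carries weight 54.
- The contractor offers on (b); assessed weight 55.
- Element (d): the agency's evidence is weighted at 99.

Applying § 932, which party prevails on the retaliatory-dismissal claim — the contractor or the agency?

At Stage 1 the contractor must meet the preponderance of the evidence (weight is at least 54): on (a) the weight is 54, ≥ 54, so (a) meets the standard; on (b) the weight is 55, which does reach 54, so (b) meets the standard; on (c) the weight is 71 less the opposing 8 gives net 63, ≥ 54, so (c) meets the standard.
  Stage 1 is satisfied; the onus moves to the agency.
At Stage 2 the agency must meet the preponderance of the evidence (weight is at least 54): on (d) the weight is 99 less the opposing 44 gives net 55, ≥ 54, so (d) meets the standard; on (e) the weight is 54, ≥ 54, so (e) meets the standard.
  The agency carries the last stage.
Every stage carried; the agency prevails.

agency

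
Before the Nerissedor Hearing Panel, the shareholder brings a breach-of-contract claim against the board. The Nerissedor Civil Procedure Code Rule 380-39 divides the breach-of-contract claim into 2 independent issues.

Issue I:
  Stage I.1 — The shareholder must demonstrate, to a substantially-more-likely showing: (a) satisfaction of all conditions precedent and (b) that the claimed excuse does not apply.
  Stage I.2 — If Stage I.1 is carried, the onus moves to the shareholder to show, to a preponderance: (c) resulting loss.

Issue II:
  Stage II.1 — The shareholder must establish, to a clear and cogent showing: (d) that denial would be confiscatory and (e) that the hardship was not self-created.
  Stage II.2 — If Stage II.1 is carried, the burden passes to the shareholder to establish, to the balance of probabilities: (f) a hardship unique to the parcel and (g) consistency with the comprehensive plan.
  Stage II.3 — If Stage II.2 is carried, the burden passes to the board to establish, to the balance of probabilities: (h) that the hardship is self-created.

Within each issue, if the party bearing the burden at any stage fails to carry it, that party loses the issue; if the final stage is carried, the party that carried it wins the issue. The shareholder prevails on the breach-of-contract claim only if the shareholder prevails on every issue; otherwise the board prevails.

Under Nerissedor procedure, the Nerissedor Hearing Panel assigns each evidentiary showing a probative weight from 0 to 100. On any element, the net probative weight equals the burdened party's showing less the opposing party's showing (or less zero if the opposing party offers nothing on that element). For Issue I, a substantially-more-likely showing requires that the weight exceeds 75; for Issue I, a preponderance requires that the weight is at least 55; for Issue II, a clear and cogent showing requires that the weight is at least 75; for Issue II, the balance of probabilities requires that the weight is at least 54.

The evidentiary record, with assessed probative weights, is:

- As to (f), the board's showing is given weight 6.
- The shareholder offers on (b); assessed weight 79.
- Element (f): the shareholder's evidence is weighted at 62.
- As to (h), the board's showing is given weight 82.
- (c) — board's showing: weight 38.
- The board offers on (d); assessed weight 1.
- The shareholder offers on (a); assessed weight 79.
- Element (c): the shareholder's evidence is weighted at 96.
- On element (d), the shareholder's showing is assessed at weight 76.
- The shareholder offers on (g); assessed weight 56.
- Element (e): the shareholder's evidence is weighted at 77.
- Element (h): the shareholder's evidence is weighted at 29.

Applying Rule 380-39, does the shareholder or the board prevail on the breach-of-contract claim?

shareholder

— Issue I —
Stage I.1 (shareholder, a substantially-more-likely showing, weight exceeds 75): (a) 79 > 75 — meets; (b) 79 > 75 — meets.
  Stage I.1 is satisfied; the shareholder continues to bear the burden.
Stage I.2 (shareholder, a preponderance, weight is at least 55): (c) net 96−38=58 ≥ 55 — meets.
  The shareholder carries the last stage.
Every stage carried; the shareholder prevails on this issue.
— Issue II —
At Stage II.1 the shareholder must meet a clear and cogent showing (weight is at least 75): on (d) the weight is 76 less the opposing 1 gives net 75, ≥ 75, so (d) meets the standard; on (e) the weight is 77, ≥ 75, so (e) meets the standard.
  Stage II.1 is satisfied; the shareholder continues to bear the burden.
At Stage II.2 the shareholder must meet the balance of probabilities (weight is at least 54): on (f) the weight is 62 less the opposing 6 gives net 56, ≥ 54, so (f) meets the standard; on (g) the weight is 56, which does reach 54, so (g) meets the standard.
  The shareholder carries Stage II.2; the board now bears the burden.
At Stage II.3 the board must meet the balance of probabilities (weight is at least 54): on (h) the weight is 82 less the opposing 29 gives net 53, which does not reach 54, so (h) does not meet the standard.
  Not every element is met, so the board fails to carry Stage II.3.
So the shareholder prevails on this issue.
Per-issue: Issue I → shareholder; Issue II → shareholder. The shareholder must prevail on every issue; overall, the shareholder prevails.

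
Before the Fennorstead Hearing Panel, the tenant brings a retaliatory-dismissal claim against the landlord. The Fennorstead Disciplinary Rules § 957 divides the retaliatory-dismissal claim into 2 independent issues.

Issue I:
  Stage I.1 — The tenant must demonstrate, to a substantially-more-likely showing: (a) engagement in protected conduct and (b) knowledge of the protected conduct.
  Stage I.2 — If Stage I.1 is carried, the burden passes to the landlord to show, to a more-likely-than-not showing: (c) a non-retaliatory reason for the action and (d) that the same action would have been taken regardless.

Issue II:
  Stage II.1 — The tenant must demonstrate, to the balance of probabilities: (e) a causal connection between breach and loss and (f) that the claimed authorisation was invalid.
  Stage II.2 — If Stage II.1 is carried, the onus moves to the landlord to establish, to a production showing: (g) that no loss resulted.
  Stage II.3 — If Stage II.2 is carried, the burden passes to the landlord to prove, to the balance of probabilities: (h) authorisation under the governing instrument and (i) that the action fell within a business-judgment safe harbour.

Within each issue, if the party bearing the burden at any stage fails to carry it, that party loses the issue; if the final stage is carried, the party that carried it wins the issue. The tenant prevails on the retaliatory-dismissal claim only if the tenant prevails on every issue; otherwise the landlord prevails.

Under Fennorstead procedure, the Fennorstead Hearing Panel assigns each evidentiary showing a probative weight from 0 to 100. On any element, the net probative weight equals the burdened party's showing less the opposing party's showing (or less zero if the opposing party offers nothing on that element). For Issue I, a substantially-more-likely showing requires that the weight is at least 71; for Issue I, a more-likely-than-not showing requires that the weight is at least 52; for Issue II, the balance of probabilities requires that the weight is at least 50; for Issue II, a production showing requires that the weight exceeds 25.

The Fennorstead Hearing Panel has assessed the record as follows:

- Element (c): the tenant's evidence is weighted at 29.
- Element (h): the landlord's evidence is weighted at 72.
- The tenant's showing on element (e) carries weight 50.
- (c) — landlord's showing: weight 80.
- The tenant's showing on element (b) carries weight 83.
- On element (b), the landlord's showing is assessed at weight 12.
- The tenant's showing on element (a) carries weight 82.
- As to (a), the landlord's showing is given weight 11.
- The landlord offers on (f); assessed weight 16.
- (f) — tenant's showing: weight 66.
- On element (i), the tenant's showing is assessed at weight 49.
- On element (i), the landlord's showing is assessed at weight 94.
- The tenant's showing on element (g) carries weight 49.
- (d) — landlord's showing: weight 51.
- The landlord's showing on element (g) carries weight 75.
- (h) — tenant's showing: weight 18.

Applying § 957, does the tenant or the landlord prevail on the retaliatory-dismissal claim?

— Issue I —
At Stage I.1 the tenant must meet a substantially-more-likely showing (weight is at least 71): on (a) the weight is 82 less the opposing 11 gives net 71, ≥ 71, so (a) meets the standard; on (b) the weight is 83 less the opposing 12 gives net 71, which does reach 71, so (b) meets the standard.
  The tenant carries Stage I.1; the landlord now bears the burden.
At Stage I.2 the landlord must meet a more-likely-than-not showing (weight is at least 52): on (c) the weight is 80 less the opposing 29 gives net 51, < 52, so (c) does not meet the standard; on (d) the weight is 51, < 52, so (d) does not meet the standard.
  The landlord does not carry Stage I.2.
The analysis ends at Stage I.2; the tenant prevails on this issue.
— Issue II —
Stage II.1 — burden on tenant; standard: the balance of probabilities (weight is at least 50).
    (e): 50 ≥ 50 [met]
    (f): 66 − 16 = 50 ≥ 50 [met]
  Stage II.1 is satisfied; the onus moves to the landlord.
Stage II.2 — burden on landlord; standard: a production showing (weight exceeds 25).
    (g): 75 − 49 = 26 > 25 [met]
  Stage II.2 carried; the burden remains with the landlord.
Stage II.3 — burden on landlord; standard: the balance of probabilities (weight is at least 50).
    (h): 72 − 18 = 54 ≥ 50 [met]
    (i): 94 − 49 = 45 < 50 [not met]
  Stage II.3 not carried; the landlord fails its burden.
The analysis ends at Stage II.3; the tenant prevails on this issue.
Per-issue: Issue I → tenant; Issue II → tenant. The tenant must prevail on every issue; overall, the tenant prevails.

tenant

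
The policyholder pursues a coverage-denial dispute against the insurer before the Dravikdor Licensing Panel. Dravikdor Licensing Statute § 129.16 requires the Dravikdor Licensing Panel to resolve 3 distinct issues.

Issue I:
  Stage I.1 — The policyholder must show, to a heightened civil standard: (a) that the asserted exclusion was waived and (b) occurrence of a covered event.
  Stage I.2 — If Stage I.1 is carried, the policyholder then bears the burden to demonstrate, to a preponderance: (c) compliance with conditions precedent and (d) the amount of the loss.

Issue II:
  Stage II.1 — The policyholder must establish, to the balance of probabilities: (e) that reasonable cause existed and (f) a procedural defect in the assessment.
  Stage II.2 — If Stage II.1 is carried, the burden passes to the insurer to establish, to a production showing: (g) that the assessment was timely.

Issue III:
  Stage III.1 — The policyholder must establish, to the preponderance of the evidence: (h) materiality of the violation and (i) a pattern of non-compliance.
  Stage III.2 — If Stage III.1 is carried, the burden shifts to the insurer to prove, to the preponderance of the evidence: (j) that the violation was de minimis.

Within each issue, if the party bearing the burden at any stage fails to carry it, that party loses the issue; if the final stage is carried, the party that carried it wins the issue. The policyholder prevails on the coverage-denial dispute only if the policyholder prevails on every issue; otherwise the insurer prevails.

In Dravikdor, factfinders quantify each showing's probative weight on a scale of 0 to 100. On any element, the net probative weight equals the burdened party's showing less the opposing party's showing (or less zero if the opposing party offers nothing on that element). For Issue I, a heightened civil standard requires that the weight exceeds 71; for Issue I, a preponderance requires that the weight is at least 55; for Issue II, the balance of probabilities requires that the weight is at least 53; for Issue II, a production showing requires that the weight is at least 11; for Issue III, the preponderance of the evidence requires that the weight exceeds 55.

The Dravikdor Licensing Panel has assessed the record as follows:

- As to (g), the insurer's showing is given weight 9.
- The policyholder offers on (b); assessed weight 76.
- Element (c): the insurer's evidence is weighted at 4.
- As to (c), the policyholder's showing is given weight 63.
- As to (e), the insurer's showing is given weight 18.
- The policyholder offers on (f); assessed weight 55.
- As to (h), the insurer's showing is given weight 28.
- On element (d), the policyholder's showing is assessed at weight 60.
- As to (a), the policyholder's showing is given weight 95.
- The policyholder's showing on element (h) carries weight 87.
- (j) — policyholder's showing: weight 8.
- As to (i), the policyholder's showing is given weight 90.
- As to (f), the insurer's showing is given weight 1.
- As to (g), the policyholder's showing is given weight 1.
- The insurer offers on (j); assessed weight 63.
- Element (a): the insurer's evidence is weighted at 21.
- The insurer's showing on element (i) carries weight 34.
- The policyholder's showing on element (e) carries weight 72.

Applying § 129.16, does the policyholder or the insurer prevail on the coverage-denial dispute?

policyholder

— Issue I —
Stage I.1 (policyholder, a heightened civil standard, weight exceeds 71): (a) net 95−21=74 > 71 — meets; (b) 76 > 71 — meets.
  Stage I.1 is satisfied; the policyholder continues to bear the burden.
Stage I.2 (policyholder, a preponderance, weight is at least 55): (c) net 63−4=59 ≥ 55 — meets; (d) 60 ≥ 55 — meets.
  All elements met at the final stage.
All stages carried — the policyholder prevails on this issue.
— Issue II —
Stage II.1 — burden on policyholder; standard: the balance of probabilities (weight is at least 53).
    (e): 72 − 18 = 54 ≥ 53 [met]
    (f): 55 − 1 = 54 ≥ 53 [met]
  The policyholder carries Stage II.1; the insurer now bears the burden.
Stage II.2 — burden on insurer; standard: a production showing (weight is at least 11).
    (g): 9 − 1 = 8 < 11 [not met]
  The insurer does not carry Stage II.2.
The policyholder prevails on this issue.
— Issue III —
Stage III.1 (policyholder, the preponderance of the evidence, weight exceeds 55): (h) net 87−28=59 > 55 — meets; (i) net 90−34=56 > 55 — meets.
  Stage III.1 carried; the burden shifts to the insurer.
Stage III.2 (insurer, the preponderance of the evidence, weight exceeds 55): (j) net 63−8=55 ≤ 55 — fails.
  Not every element is met, so the insurer fails to carry Stage III.2.
The policyholder prevails on this issue.
Per-issue: Issue I → policyholder; Issue II → policyholder; Issue III → policyholder. The policyholder must prevail on every issue; overall, the policyholder prevails.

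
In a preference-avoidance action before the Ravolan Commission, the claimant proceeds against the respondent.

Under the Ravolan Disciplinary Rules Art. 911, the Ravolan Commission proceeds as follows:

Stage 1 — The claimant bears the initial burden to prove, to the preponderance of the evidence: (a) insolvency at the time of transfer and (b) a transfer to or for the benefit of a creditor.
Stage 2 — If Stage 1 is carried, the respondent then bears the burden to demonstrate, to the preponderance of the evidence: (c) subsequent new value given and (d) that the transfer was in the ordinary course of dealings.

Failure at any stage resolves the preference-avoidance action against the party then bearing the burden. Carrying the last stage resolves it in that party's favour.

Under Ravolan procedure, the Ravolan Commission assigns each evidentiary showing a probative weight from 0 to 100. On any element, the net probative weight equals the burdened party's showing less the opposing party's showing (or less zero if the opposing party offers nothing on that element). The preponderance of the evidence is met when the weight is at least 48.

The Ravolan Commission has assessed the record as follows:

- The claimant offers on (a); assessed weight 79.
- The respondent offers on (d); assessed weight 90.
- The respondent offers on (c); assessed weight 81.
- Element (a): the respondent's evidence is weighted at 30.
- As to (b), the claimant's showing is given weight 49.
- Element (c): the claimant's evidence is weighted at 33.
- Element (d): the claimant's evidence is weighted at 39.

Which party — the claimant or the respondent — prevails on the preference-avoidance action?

respondent

At Stage 1 the claimant must meet the preponderance of the evidence (weight is at least 48): on (a) the weight is 79 less the opposing 30 gives net 49, ≥ 48, so (a) meets the standard; on (b) the weight is 49, which does reach 48, so (b) meets the standard.
  All elements met. The burden passes to the respondent.
At Stage 2 the respondent must meet the preponderance of the evidence (weight is at least 48): on (c) the weight is 81 less the opposing 33 gives net 48, which does reach 48, so (c) meets the standard; on (d) the weight is 90 less the opposing 39 gives net 51, which does reach 48, so (d) meets the standard.
  All elements met at the final stage.
All stages carried — the respondent prevails.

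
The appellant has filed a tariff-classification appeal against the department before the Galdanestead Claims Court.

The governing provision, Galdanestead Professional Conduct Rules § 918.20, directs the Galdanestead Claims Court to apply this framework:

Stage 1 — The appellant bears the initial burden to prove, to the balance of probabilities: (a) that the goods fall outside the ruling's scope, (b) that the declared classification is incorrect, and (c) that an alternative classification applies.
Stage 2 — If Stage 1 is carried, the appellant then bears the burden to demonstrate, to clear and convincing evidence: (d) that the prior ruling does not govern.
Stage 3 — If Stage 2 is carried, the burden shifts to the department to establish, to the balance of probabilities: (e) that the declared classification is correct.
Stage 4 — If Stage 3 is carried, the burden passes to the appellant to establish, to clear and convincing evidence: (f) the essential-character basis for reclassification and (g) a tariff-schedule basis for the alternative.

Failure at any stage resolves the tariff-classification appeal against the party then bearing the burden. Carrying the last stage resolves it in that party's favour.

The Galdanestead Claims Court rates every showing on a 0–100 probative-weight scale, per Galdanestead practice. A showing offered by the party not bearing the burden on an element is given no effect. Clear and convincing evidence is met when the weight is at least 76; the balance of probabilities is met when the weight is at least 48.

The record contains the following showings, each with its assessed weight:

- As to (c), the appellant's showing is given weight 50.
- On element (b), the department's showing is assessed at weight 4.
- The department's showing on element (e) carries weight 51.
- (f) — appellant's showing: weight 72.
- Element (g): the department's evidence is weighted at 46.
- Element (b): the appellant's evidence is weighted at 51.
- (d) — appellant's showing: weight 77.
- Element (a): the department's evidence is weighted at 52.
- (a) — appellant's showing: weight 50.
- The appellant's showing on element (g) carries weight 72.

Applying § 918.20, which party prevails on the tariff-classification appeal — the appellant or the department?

At Stage 1 the appellant must meet the balance of probabilities (weight is at least 48): on (a) the weight is 50 (the department's 52 is given no effect), ≥ 48, so (a) meets the standard; on (b) the weight is 51 (the department's 4 is given no effect), which does reach 48, so (b) meets the standard; on (c) the weight is 50, ≥ 48, so (c) meets the standard.
  Stage 1 carried; the burden remains with the appellant.
At Stage 2 the appellant must meet clear and convincing evidence (weight is at least 76): on (d) the weight is 77, which does reach 76, so (d) meets the standard.
  All elements met. The burden passes to the department.
At Stage 3 the department must meet the balance of probabilities (weight is at least 48): on (e) the weight is 51, ≥ 48, so (e) meets the standard.
  The department carries Stage 3; the appellant now bears the burden.
At Stage 4 the appellant must meet clear and convincing evidence (weight is at least 76): on (f) the weight is 72, which does not reach 76, so (f) does not meet the standard; on (g) the weight is 72 (the department's 46 is given no effect), which does not reach 76, so (g) does not meet the standard.
  The appellant does not carry Stage 4.
The analysis ends at Stage 4; the department prevails.

department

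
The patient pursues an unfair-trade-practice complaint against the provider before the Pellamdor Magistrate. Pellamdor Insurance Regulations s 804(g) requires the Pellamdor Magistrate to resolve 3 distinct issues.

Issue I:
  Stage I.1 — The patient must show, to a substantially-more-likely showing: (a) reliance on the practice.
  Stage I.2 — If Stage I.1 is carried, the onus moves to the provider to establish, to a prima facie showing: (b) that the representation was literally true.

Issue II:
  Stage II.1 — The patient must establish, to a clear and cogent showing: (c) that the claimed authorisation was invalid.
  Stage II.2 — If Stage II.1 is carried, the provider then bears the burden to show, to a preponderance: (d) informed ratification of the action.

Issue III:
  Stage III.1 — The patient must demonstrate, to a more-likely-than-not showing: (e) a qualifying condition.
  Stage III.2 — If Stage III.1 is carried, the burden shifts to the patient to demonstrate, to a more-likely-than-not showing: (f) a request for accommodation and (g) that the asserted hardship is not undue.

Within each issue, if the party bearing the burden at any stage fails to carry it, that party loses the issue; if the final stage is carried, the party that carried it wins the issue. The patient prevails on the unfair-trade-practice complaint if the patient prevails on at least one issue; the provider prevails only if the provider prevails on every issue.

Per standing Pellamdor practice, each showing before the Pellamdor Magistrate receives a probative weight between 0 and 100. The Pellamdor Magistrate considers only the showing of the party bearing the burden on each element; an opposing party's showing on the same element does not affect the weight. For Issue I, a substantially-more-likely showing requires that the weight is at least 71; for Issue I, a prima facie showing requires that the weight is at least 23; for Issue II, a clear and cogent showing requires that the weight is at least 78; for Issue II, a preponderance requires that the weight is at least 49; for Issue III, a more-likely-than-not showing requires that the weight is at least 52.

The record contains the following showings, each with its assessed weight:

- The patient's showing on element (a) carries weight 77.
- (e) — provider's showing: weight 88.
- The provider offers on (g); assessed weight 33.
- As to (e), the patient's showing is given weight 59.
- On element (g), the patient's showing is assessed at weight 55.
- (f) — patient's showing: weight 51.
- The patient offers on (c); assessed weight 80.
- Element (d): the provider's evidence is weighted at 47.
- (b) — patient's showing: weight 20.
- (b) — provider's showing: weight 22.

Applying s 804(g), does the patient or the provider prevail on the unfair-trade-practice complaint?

— Issue I —
At Stage I.1 the patient must meet a substantially-more-likely showing (weight is at least 71): on (a) the weight is 77, ≥ 71, so (a) meets the standard.
  All elements met. The burden passes to the provider.
At Stage I.2 the provider must meet a prima facie showing (weight is at least 23): on (b) the weight is 22 (the patient's 20 is given no effect), which does not reach 23, so (b) does not meet the standard.
  The provider does not carry Stage I.2.
So the patient prevails on this issue.
— Issue II —
Stage II.1 (patient, a clear and cogent showing, weight is at least 78): (c) 80 ≥ 78 — meets.
  Stage II.1 is satisfied; the onus moves to the provider.
Stage II.2 (provider, a preponderance, weight is at least 49): (d) 47 < 49 — fails.
  Not every element is met, so the provider fails to carry Stage II.2.
The patient prevails on this issue.
— Issue III —
At Stage III.1 the patient must meet a more-likely-than-not showing (weight is at least 52): on (e) the weight is 59 (the provider's 88 is given no effect), which does reach 52, so (e) meets the standard.
  Stage III.1 carried; the burden remains with the patient.
At Stage III.2 the patient must meet a more-likely-than-not showing (weight is at least 52): on (f) the weight is 51, < 52, so (f) does not meet the standard; on (g) the weight is 55 (the provider's 33 is given no effect), ≥ 52, so (g) meets the standard.
  The patient does not carry Stage III.2.
So the provider prevails on this issue.
Per-issue: Issue I → patient; Issue II → patient; Issue III → provider. The patient must prevail on at least one issue; overall, the patient prevails.

patient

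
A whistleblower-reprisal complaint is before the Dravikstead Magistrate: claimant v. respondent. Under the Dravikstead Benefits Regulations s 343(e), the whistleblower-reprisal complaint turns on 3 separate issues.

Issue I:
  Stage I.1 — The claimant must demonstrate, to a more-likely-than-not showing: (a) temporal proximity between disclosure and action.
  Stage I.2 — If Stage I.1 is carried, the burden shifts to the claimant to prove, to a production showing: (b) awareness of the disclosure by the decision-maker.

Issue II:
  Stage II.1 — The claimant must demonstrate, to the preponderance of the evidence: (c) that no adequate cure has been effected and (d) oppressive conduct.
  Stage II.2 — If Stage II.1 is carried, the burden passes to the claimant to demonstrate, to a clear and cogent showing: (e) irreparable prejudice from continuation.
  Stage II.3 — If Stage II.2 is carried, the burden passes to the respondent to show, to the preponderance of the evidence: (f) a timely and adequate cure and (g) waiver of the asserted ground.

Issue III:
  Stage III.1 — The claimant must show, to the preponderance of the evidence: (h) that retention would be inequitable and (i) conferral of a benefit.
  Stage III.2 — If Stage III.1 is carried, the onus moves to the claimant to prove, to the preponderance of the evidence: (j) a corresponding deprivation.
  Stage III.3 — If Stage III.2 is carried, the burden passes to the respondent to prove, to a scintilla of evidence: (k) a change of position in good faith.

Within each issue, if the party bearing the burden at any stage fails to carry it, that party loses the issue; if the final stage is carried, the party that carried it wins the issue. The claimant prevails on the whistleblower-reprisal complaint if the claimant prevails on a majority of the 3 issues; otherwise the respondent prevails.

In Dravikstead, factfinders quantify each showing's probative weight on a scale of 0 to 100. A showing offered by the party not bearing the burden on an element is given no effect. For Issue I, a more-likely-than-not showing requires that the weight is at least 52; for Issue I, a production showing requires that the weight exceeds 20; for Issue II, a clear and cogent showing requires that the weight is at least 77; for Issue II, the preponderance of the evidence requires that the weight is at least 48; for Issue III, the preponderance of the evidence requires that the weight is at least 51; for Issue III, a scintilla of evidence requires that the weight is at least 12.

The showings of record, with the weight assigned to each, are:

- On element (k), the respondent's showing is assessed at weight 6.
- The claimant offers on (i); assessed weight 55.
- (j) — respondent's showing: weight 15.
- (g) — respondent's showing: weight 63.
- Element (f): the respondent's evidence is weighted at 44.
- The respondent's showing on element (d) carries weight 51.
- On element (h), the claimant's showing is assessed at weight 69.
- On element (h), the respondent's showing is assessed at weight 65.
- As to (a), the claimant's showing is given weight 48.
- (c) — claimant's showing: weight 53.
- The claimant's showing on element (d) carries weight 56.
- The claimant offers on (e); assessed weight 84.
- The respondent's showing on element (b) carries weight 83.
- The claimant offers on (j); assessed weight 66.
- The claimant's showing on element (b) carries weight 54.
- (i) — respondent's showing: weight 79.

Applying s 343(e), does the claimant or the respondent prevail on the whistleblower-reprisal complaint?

— Issue I —
At Stage I.1 the claimant must meet a more-likely-than-not showing (weight is at least 52): on (a) the weight is 48, which does not reach 52, so (a) does not meet the standard.
  Stage I.1 not carried; the claimant fails its burden.
The analysis ends at Stage I.1; the respondent prevails on this issue.
— Issue II —
Stage II.1 — burden on claimant; standard: the preponderance of the evidence (weight is at least 48).
    (c): 53 ≥ 48 [met]
    (d): 56 (respondent's 51 disregarded) ≥ 48 [met]
  Stage II.1 carried; the burden remains with the claimant.
Stage II.2 — burden on claimant; standard: a clear and cogent showing (weight is at least 77).
    (e): 84 ≥ 77 [met]
  All elements met. The burden passes to the respondent.
Stage II.3 — burden on respondent; standard: the preponderance of the evidence (weight is at least 48).
    (f): 44 < 48 [not met]
    (g): 63 ≥ 48 [met]
  Stage II.3 not carried; the respondent fails its burden.
The claimant prevails on this issue.
— Issue III —
At Stage III.1 the claimant must meet the preponderance of the evidence (weight is at least 51): on (h) the weight is 69 (the respondent's 65 is given no effect), ≥ 51, so (h) meets the standard; on (i) the weight is 55 (the respondent's 79 is given no effect), ≥ 51, so (i) meets the standard.
  Stage III.1 is satisfied; the claimant continues to bear the burden.
At Stage III.2 the claimant must meet the preponderance of the evidence (weight is at least 51): on (j) the weight is 66 (the respondent's 15 is given no effect), ≥ 51, so (j) meets the standard.
  All elements met. The burden passes to the respondent.
At Stage III.3 the respondent must meet a scintilla of evidence (weight is at least 12): on (k) the weight is 6, < 12, so (k) does not meet the standard.
  Stage III.3 not carried; the respondent fails its burden.
The claimant prevails on this issue.
Per-issue: Issue I → respondent; Issue II → claimant; Issue III → claimant. The claimant must prevail on a majority of issues; overall, the claimant prevails.

claimant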